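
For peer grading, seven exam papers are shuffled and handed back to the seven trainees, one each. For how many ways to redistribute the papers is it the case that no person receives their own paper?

The subfactorial !7 = [7!/e] (nearest integer).
7! = 5040, and 5040/e ≈ 1854.11, so !7 = 1854.

1854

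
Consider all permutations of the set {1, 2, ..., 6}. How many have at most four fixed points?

Sum C(6,i)·!(6-i) for i = 0..4:
  i=0: C(6,0)·!6 = 1·265 = 265
  i=1: C(6,1)·!5 = 6·44 = 264
  i=2: C(6,2)·!4 = 15·9 = 135
  i=3: C(6,3)·!3 = 20·2 = 40
  i=4: C(6,4)·!2 = 15·1 = 15
Total = 719.

719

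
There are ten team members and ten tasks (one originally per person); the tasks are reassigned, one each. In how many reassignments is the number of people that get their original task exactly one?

Choose which one of the 10 is fixed: C(10,1) = 10.
The other 9 form a derangement: !9 = 133496.
Total: 10 × 133496 = 1334960.

1334960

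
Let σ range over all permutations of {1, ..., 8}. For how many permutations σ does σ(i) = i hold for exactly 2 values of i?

Pick the 2 fixed positions: C(8,2) = 28 ways.
The remaining 6 must be deranged: !6 = 265.
Total: 28 × 265 = 7420.

7420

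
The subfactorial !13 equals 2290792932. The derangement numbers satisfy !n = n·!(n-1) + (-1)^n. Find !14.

!14 = 14·2290792932 + 1 = 32071101049.

32071101049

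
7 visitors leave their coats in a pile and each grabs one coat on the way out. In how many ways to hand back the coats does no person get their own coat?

The number of derangements of 7 is !7 = Σ_{k=0}^{7} (-1)^k·7!/k!
= 7! - 7!/1! + 7!/2! - 7!/3! + 7!/4! - 7!/5! + 7!/6! - 7!/7!
= 5040 - 5040 + 2520 - 840 + 210 - 42 + 7 - 1
= 1854

1854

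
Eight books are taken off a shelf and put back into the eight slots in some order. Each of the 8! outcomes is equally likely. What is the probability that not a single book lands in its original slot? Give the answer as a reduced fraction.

2119/5760

Favorable outcomes: !8 = 14833.
Total outcomes: 8! = 40320.
Probability = 14833/40320 = 2119/5760.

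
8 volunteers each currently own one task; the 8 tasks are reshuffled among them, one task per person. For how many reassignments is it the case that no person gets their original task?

14833

Use !n = n·!(n-1) + (-1)^n.
!8 = 8·1854 + 1 = 14833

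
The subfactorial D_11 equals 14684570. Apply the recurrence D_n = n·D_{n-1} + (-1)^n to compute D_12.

D_12 = 12·14684570 + 1 = 176214841.

176214841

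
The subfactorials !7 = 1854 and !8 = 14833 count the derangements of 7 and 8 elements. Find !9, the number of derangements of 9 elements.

!9 = (9-1)·(!8 + !7) = 8·(14833 + 1854) = 8·16687 = 133496.

133496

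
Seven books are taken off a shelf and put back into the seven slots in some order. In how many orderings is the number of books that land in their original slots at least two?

1331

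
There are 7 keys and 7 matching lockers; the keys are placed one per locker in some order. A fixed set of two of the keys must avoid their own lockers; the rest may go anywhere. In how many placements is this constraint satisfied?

3720

Let A_j be the event that the j-th constrained one is fixed. By inclusion-exclusion over the 2 events:
Σ_{j=0}^{2} (-1)^j C(2,j)(7-j)!
= C(2,0)·7! - C(2,1)·6! + C(2,2)·5!
= 5040 - 1440 + 120
= 3720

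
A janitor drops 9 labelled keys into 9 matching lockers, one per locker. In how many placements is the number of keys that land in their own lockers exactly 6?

Pick the 6 fixed positions: C(9,6) = 84 ways.
The remaining 3 must be deranged: !3 = 2.
Total: 84 × 2 = 168.

168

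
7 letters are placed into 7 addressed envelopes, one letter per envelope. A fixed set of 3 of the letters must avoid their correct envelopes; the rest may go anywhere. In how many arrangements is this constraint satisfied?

Inclusion-exclusion on the 3 forbidden self-matches:
Σ_{j=0}^{3} (-1)^j C(3,j)(7-j)!
= C(3,0)·7! - C(3,1)·6! + C(3,2)·5! - C(3,3)·4!
= 5040 - 2160 + 360 - 24
= 3216

3216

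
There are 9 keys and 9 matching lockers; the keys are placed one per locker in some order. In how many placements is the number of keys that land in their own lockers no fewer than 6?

205

Sum C(9,i)·!(9-i) for i = 6..9:
  i=6: C(9,6)·!3 = 84·2 = 168
  i=7: C(9,7)·!2 = 36·1 = 36
  i=8: C(9,8)·!1 = 9·0 = 0
  i=9: C(9,9)·!0 = 1·1 = 1
Total = 205.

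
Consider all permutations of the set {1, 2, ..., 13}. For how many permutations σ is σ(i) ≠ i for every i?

By inclusion-exclusion, !13 = Σ (-1)^k · 13!/k! for k=0..13
= 13! - 13!/1! + 13!/2! - 13!/3! + 13!/4! - 13!/5! + 13!/6! - 13!/7! + 13!/8! - 13!/9! + 13!/10! - 13!/11! + 13!/12! - 13!/13!
= 6227020800 - 6227020800 + 3113510400 - 1037836800 + 259459200 - 51891840 + 8648640 - 1235520 + 154440 - 17160 + 1716 - 156 + 13 - 1
= 2290792932

2290792932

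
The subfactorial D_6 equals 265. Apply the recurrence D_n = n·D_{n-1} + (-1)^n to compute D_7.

1854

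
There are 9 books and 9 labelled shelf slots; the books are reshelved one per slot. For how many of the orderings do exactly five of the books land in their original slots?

1134

Choose which 5 of the 9 are fixed: C(9,5) = 126.
The remaining 4 must be deranged: !4 = 9.
Total: 126 × 9 = 1134.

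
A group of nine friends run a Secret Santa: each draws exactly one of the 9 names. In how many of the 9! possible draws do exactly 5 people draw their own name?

Pick the 5 fixed positions: C(9,5) = 126 ways.
The other 4 form a derangement: !4 = 9.
Total: 126 × 9 = 1134.

1134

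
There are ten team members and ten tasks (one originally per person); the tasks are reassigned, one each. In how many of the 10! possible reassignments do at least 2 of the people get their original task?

958879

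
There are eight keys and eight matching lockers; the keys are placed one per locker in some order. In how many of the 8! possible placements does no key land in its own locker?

14833

Use !n = n·!(n-1) + (-1)^n.
!8 = 8·1854 + 1 = 14833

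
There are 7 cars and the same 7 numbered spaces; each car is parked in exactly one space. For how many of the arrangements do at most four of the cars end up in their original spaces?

5018

# with exactly i fixed is C(7,i)·!(7-i); sum over i=0..4:
  i=0: C(7,0)·!7 = 1·1854 = 1854
  i=1: C(7,1)·!6 = 7·265 = 1855
  i=2: C(7,2)·!5 = 21·44 = 924
  i=3: C(7,3)·!4 = 35·9 = 315
  i=4: C(7,4)·!3 = 35·2 = 70
Total = 5018.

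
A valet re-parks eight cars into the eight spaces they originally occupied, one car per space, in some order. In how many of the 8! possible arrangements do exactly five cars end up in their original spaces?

112

Pick the 5 fixed positions: C(8,5) = 56 ways.
The remaining 3 must be deranged: !3 = 2.
Total: 56 × 2 = 112.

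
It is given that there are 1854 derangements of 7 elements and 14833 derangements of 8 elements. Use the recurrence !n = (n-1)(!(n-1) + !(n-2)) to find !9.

133496

!9 = (9-1)·(!8 + !7) = 8·(14833 + 1854) = 8·16687 = 133496.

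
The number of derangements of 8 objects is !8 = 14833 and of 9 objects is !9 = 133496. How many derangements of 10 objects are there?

1334961

!10 = (10-1)·(!9 + !8) = 9·(133496 + 14833) = 9·148329 = 1334961.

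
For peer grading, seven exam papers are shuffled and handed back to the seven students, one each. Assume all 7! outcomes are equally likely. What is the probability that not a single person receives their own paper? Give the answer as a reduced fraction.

103/280

Favorable outcomes: !7 = 1854.
Total outcomes: 7! = 5040.
Probability = 1854/5040 = 103/280.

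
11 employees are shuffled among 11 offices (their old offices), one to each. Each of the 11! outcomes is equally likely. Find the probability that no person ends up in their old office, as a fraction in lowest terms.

Favorable outcomes: !11 = 14684570.
Total outcomes: 11! = 39916800.
Probability = 14684570/39916800 = 1468457/3991680.

1468457/3991680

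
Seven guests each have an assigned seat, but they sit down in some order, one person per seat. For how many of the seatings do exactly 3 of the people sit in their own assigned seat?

Pick the 3 fixed positions: C(7,3) = 35 ways.
The other 4 form a derangement: !4 = 9.
Total: 35 × 9 = 315.

315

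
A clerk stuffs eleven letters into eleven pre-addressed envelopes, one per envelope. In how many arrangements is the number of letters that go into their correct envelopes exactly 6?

Choose which 6 of the 11 are fixed: C(11,6) = 462.
The other 5 form a derangement: !5 = 44.
Total: 462 × 44 = 20328.

20328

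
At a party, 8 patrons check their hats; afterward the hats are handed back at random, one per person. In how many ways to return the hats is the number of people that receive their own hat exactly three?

2464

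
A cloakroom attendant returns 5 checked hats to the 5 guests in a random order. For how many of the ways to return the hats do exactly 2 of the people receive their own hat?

20

Choose which 2 of the 5 are fixed: C(5,2) = 10.
The other 3 form a derangement: !3 = 2.
Total: 10 × 2 = 20.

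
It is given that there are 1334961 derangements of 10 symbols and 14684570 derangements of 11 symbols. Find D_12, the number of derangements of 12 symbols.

176214841

D_12 = (12-1)·(D_11 + D_10) = 11·(14684570 + 1334961) = 11·16019531 = 176214841.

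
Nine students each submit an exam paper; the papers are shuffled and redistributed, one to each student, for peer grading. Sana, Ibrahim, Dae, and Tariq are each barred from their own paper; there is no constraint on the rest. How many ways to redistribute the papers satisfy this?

229080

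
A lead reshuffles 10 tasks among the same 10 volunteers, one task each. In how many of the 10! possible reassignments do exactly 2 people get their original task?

Choose which 2 of the 10 are fixed: C(10,2) = 45.
The other 8 form a derangement: !8 = 14833.
Total: 45 × 14833 = 667485.

667485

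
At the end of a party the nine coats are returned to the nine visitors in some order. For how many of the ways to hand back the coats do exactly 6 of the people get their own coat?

168

Choose which 6 of the 9 are fixed: C(9,6) = 84.
The other 3 form a derangement: !3 = 2.
Total: 84 × 2 = 168.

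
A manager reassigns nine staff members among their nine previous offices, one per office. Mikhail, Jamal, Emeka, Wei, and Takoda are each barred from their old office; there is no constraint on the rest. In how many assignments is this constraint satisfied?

205056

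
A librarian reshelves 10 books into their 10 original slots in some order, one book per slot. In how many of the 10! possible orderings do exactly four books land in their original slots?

55650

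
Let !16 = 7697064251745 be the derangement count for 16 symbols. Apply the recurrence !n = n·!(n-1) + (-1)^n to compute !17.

!17 = 17·7697064251745 - 1 = 130850092279664.

130850092279664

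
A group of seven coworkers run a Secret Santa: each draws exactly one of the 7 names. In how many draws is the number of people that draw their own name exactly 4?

70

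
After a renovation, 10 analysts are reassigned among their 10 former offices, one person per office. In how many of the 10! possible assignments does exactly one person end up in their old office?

Choose which one of the 10 is fixed: C(10,1) = 10.
The other 9 form a derangement: !9 = 133496.
Total: 10 × 133496 = 1334960.

1334960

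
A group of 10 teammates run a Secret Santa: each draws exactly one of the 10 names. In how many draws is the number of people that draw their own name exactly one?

1334960

Choose which one of the 10 is fixed: C(10,1) = 10.
The other 9 form a derangement: !9 = 133496.
Total: 10 × 133496 = 1334960.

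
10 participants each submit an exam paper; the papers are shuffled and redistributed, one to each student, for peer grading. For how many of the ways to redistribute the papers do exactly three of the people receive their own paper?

Pick the 3 fixed positions: C(10,3) = 120 ways.
The remaining 7 must be deranged: !7 = 1854.
Total: 120 × 1854 = 222480.

222480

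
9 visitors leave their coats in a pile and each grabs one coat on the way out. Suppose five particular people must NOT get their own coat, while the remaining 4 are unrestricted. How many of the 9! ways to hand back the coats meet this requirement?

205056

Let A_j be the event that the j-th constrained one is fixed. By inclusion-exclusion over the 5 events:
Σ_{j=0}^{5} (-1)^j C(5,j)(9-j)!
= C(5,0)·9! - C(5,1)·8! + C(5,2)·7! - C(5,3)·6! + C(5,4)·5! - C(5,5)·4!
= 362880 - 201600 + 50400 - 7200 + 600 - 24
= 205056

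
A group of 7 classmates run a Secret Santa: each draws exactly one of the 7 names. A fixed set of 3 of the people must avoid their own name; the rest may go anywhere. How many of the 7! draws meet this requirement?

3216

Inclusion-exclusion on the 3 forbidden self-matches:
Σ_{j=0}^{3} (-1)^j C(3,j)(7-j)!
= C(3,0)·7! - C(3,1)·6! + C(3,2)·5! - C(3,3)·4!
= 5040 - 2160 + 360 - 24
= 3216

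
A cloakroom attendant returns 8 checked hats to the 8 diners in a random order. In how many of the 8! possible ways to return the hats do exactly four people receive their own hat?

630

Pick the 4 fixed positions: C(8,4) = 70 ways.
The remaining 4 must be deranged: !4 = 9.
Total: 70 × 9 = 630.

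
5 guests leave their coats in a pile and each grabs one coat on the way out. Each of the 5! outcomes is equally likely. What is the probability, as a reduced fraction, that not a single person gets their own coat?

Favorable outcomes: !5 = 44.
Total outcomes: 5! = 120.
Probability = 44/120 = 11/30.

11/30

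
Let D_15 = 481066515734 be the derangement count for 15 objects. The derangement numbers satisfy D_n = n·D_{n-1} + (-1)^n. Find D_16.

D_16 = 16·481066515734 + 1 = 7697064251745.

7697064251745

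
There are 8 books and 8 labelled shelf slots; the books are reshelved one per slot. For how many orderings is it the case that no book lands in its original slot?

Use !n = n·!(n-1) + (-1)^n.
!8 = 8·1854 + 1 = 14833

14833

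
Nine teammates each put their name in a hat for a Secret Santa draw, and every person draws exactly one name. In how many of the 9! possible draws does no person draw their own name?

133496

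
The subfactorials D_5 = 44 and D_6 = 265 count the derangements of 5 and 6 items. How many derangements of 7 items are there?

1854

D_7 = (7-1)·(D_6 + D_5) = 6·(265 + 44) = 6·309 = 1854.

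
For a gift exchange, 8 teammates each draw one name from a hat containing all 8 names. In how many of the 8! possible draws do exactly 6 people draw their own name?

Pick the 6 fixed positions: C(8,6) = 28 ways.
The other 2 form a derangement: !2 = 1.
Total: 28 × 1 = 28.

28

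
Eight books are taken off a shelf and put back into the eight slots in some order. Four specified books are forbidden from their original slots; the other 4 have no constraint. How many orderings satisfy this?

Let A_j be the event that the j-th constrained one is fixed. By inclusion-exclusion over the 4 events:
Σ_{j=0}^{4} (-1)^j C(4,j)(8-j)!
= C(4,0)·8! - C(4,1)·7! + C(4,2)·6! - C(4,3)·5! + C(4,4)·4!
= 40320 - 20160 + 4320 - 480 + 24
= 24024

24024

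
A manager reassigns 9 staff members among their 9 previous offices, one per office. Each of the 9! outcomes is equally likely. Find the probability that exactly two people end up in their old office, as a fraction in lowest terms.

103/560

Favorable outcomes: C(9,2)·!7 = 36·1854 = 66744.
Total outcomes: 9! = 362880.
Probability = 66744/362880 = 103/560.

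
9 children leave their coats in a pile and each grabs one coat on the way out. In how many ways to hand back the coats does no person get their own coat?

133496

By inclusion-exclusion, !9 = Σ (-1)^k · 9!/k! for k=0..9
= 9! - 9!/1! + 9!/2! - 9!/3! + 9!/4! - 9!/5! + 9!/6! - 9!/7! + 9!/8! - 9!/9!
= 362880 - 362880 + 181440 - 60480 + 15120 - 3024 + 504 - 72 + 9 - 1
= 133496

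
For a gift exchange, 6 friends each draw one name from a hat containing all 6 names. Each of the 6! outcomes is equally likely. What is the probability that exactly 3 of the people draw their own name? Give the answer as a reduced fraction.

Favorable outcomes: C(6,3)·!3 = 20·2 = 40.
Total outcomes: 6! = 720.
Probability = 40/720 = 1/18.

1/18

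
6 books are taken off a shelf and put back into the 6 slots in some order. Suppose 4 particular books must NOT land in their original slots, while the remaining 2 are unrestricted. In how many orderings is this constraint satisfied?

362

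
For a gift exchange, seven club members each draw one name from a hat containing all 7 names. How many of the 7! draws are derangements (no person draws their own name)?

1854

Recurrence: !7 = 7·!6 + (-1)^7.
!7 = 7·265 - 1 = 1854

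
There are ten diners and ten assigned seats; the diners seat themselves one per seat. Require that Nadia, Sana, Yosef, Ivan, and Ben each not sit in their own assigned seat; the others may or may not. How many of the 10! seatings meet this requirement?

2170680

Let A_j be the event that the j-th constrained one is fixed. By inclusion-exclusion over the 5 events:
Σ_{j=0}^{5} (-1)^j C(5,j)(10-j)!
= C(5,0)·10! - C(5,1)·9! + C(5,2)·8! - C(5,3)·7! + C(5,4)·6! - C(5,5)·5!
= 3628800 - 1814400 + 403200 - 50400 + 3600 - 120
= 2170680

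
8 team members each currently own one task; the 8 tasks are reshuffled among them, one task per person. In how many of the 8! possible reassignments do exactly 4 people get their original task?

630

Choose which 4 of the 8 are fixed: C(8,4) = 70.
The other 4 form a derangement: !4 = 9.
Total: 70 × 9 = 630.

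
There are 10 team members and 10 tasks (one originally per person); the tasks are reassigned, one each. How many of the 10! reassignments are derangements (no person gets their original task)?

!10 = 10! · Σ_{k=0}^{10} (-1)^k/k!
= 10! - 10!/1! + 10!/2! - 10!/3! + 10!/4! - 10!/5! + 10!/6! - 10!/7! + 10!/8! - 10!/9! + 10!/10!
= 3628800 - 3628800 + 1814400 - 604800 + 151200 - 30240 + 5040 - 720 + 90 - 10 + 1
= 1334961

1334961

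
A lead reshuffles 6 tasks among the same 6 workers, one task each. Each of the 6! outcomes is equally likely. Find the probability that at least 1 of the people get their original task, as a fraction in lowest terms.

Favorable outcomes: Σ_{i≥1} C(6,i)·!(6-i) = 6·44 + 15·9 + 20·2 + 15·1 + 6·0 + 1·1 = 455.
Total outcomes: 6! = 720.
Probability = 455/720 = 91/144.

91/144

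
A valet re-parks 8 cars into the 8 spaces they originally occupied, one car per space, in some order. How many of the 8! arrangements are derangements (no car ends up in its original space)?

14833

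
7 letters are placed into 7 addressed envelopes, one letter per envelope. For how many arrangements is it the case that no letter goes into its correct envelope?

1854

The number of derangements of 7 is !7 = Σ_{k=0}^{7} (-1)^k·7!/k!
= 7! - 7!/1! + 7!/2! - 7!/3! + 7!/4! - 7!/5! + 7!/6! - 7!/7!
= 5040 - 5040 + 2520 - 840 + 210 - 42 + 7 - 1
= 1854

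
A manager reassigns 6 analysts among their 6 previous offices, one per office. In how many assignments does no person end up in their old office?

265

!6 = 6! · Σ_{k=0}^{6} (-1)^k/k!
= 6! - 6!/1! + 6!/2! - 6!/3! + 6!/4! - 6!/5! + 6!/6!
= 720 - 720 + 360 - 120 + 30 - 6 + 1
= 265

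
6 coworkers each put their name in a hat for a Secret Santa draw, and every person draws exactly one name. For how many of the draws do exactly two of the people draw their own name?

135

Choose which 2 of the 6 are fixed: C(6,2) = 15.
The remaining 4 must be deranged: !4 = 9.
Total: 15 × 9 = 135.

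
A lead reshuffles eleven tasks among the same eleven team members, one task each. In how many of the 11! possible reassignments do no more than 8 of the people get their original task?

# with exactly i fixed is C(11,i)·!(11-i); sum over i=0..8:
  i=0: C(11,0)·!11 = 1·14684570 = 14684570
  i=1: C(11,1)·!10 = 11·1334961 = 14684571
  i=2: C(11,2)·!9 = 55·133496 = 7342280
  i=3: C(11,3)·!8 = 165·14833 = 2447445
  i=4: C(11,4)·!7 = 330·1854 = 611820
  i=5: C(11,5)·!6 = 462·265 = 122430
  i=6: C(11,6)·!5 = 462·44 = 20328
  i=7: C(11,7)·!4 = 330·9 = 2970
  i=8: C(11,8)·!3 = 165·2 = 330
Total = 39916744.

39916744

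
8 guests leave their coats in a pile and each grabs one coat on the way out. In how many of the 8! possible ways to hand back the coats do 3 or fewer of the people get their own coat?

39549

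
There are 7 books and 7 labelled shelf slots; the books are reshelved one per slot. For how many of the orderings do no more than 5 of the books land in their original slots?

5039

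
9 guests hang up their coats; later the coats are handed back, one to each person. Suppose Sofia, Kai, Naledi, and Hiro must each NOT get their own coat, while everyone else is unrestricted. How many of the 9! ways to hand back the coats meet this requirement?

Let A_j be the event that the j-th constrained one is fixed. By inclusion-exclusion over the 4 events:
Σ_{j=0}^{4} (-1)^j C(4,j)(9-j)!
= C(4,0)·9! - C(4,1)·8! + C(4,2)·7! - C(4,3)·6! + C(4,4)·5!
= 362880 - 161280 + 30240 - 2880 + 120
= 229080

229080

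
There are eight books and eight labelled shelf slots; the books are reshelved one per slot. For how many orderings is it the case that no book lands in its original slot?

14833

!8 = 8! · Σ_{k=0}^{8} (-1)^k/k!
= 8! - 8!/1! + 8!/2! - 8!/3! + 8!/4! - 8!/5! + 8!/6! - 8!/7! + 8!/8!
= 40320 - 40320 + 20160 - 6720 + 1680 - 336 + 56 - 8 + 1
= 14833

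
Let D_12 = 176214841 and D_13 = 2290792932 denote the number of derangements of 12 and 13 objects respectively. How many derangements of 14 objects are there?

D_14 = (14-1)·(D_13 + D_12) = 13·(2290792932 + 176214841) = 13·2467007773 = 32071101049.

32071101049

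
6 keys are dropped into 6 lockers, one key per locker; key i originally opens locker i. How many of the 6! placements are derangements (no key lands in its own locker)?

Use !n = n·!(n-1) + (-1)^n.
!6 = 6·44 + 1 = 265

265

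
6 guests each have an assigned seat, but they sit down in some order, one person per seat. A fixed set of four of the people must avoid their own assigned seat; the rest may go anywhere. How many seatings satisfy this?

Let A_j be the event that the j-th constrained one is fixed. By inclusion-exclusion over the 4 events:
Σ_{j=0}^{4} (-1)^j C(4,j)(6-j)!
= C(4,0)·6! - C(4,1)·5! + C(4,2)·4! - C(4,3)·3! + C(4,4)·2!
= 720 - 480 + 144 - 24 + 2
= 362

362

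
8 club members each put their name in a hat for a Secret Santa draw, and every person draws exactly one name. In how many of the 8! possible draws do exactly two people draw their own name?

7420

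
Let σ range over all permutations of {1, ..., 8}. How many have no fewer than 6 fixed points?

29

# with exactly i fixed is C(8,i)·!(8-i); sum over i=6..8:
  i=6: C(8,6)·!2 = 28·1 = 28
  i=7: C(8,7)·!1 = 8·0 = 0
  i=8: C(8,8)·!0 = 1·1 = 1
Total = 29.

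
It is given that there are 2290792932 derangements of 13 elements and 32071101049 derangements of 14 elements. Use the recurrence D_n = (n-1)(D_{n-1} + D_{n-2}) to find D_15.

481066515734

D_15 = (15-1)·(D_14 + D_13) = 14·(32071101049 + 2290792932) = 14·34361893981 = 481066515734.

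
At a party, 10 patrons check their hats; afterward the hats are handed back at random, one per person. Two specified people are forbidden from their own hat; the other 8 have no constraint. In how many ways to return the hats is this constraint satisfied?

2943360

Let A_j be the event that the j-th constrained one is fixed. By inclusion-exclusion over the 2 events:
Σ_{j=0}^{2} (-1)^j C(2,j)(10-j)!
= C(2,0)·10! - C(2,1)·9! + C(2,2)·8!
= 3628800 - 725760 + 40320
= 2943360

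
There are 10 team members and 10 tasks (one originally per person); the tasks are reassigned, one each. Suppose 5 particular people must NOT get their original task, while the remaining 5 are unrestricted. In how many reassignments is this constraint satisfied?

Inclusion-exclusion on the 5 forbidden self-matches:
Σ_{j=0}^{5} (-1)^j C(5,j)(10-j)!
= C(5,0)·10! - C(5,1)·9! + C(5,2)·8! - C(5,3)·7! + C(5,4)·6! - C(5,5)·5!
= 3628800 - 1814400 + 403200 - 50400 + 3600 - 120
= 2170680

2170680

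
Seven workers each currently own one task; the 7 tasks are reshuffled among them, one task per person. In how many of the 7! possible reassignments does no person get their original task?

The subfactorial !7 = [7!/e] (nearest integer).
7! = 5040, and 5040/e ≈ 1854.11, so !7 = 1854.

1854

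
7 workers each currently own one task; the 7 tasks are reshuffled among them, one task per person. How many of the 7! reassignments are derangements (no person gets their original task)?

1854

!7 is the nearest integer to 7!/e.
7! = 5040, and 5040/e ≈ 1854.11, so !7 = 1854.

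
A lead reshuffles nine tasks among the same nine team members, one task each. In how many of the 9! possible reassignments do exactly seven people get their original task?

36

Pick the 7 fixed positions: C(9,7) = 36 ways.
The remaining 2 must be deranged: !2 = 1.
Total: 36 × 1 = 36.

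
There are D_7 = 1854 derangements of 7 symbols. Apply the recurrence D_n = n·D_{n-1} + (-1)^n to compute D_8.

D_8 = 8·1854 + 1 = 14833.

14833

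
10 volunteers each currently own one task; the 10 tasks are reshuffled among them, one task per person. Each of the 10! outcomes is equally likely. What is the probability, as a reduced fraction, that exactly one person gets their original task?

16687/45360

Favorable outcomes: C(10,1)·!9 = 10·133496 = 1334960.
Total outcomes: 10! = 3628800.
Probability = 1334960/3628800 = 16687/45360.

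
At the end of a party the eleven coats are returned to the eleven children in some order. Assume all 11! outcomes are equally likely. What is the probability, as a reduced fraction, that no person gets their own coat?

1468457/3991680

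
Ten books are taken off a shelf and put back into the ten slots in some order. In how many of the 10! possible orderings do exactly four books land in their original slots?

Pick the 4 fixed positions: C(10,4) = 210 ways.
The remaining 6 must be deranged: !6 = 265.
Total: 210 × 265 = 55650.

55650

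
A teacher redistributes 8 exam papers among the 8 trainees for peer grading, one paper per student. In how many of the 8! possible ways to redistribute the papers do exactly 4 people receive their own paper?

630

Choose which 4 of the 8 are fixed: C(8,4) = 70.
The remaining 4 must be deranged: !4 = 9.
Total: 70 × 9 = 630.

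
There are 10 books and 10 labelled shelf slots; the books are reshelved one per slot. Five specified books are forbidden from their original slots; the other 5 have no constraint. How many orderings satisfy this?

Let A_j be the event that the j-th constrained one is fixed. By inclusion-exclusion over the 5 events:
Σ_{j=0}^{5} (-1)^j C(5,j)(10-j)!
= C(5,0)·10! - C(5,1)·9! + C(5,2)·8! - C(5,3)·7! + C(5,4)·6! - C(5,5)·5!
= 3628800 - 1814400 + 403200 - 50400 + 3600 - 120
= 2170680

2170680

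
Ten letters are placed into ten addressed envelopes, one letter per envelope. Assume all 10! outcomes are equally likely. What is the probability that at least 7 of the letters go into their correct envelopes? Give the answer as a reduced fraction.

143/1814400

Favorable outcomes: Σ_{i≥7} C(10,i)·!(10-i) = 120·2 + 45·1 + 10·0 + 1·1 = 286.
Total outcomes: 10! = 3628800.
Probability = 286/3628800 = 143/1814400.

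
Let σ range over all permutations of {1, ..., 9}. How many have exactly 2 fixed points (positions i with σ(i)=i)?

Pick the 2 fixed positions: C(9,2) = 36 ways.
The other 7 form a derangement: !7 = 1854.
Total: 36 × 1854 = 66744.

66744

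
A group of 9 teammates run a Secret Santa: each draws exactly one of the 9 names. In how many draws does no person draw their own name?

By inclusion-exclusion, !9 = Σ (-1)^k · 9!/k! for k=0..9
= 9! - 9!/1! + 9!/2! - 9!/3! + 9!/4! - 9!/5! + 9!/6! - 9!/7! + 9!/8! - 9!/9!
= 362880 - 362880 + 181440 - 60480 + 15120 - 3024 + 504 - 72 + 9 - 1
= 133496

133496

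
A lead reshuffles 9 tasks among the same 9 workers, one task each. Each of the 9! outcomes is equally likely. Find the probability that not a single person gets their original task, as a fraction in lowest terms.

Favorable outcomes: !9 = 133496.
Total outcomes: 9! = 362880.
Probability = 133496/362880 = 16687/45360.

16687/45360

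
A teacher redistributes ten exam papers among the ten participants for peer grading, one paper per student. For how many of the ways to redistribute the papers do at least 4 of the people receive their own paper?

# with exactly i fixed is C(10,i)·!(10-i); sum over i=4..10:
  i=4: C(10,4)·!6 = 210·265 = 55650
  i=5: C(10,5)·!5 = 252·44 = 11088
  i=6: C(10,6)·!4 = 210·9 = 1890
  i=7: C(10,7)·!3 = 120·2 = 240
  i=8: C(10,8)·!2 = 45·1 = 45
  i=9: C(10,9)·!1 = 10·0 = 0
  i=10: C(10,10)·!0 = 1·1 = 1
Total = 68914.

68914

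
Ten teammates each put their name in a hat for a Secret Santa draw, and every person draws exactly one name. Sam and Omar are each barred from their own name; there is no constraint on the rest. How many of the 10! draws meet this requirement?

Let A_j be the event that the j-th constrained one is fixed. By inclusion-exclusion over the 2 events:
Σ_{j=0}^{2} (-1)^j C(2,j)(10-j)!
= C(2,0)·10! - C(2,1)·9! + C(2,2)·8!
= 3628800 - 725760 + 40320
= 2943360

2943360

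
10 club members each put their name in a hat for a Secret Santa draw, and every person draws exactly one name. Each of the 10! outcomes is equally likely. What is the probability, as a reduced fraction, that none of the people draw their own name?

Favorable outcomes: !10 = 1334961.
Total outcomes: 10! = 3628800.
Probability = 1334961/3628800 = 16481/44800.

16481/44800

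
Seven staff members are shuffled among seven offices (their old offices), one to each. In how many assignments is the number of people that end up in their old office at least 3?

Sum C(7,i)·!(7-i) for i = 3..7:
  i=3: C(7,3)·!4 = 35·9 = 315
  i=4: C(7,4)·!3 = 35·2 = 70
  i=5: C(7,5)·!2 = 21·1 = 21
  i=6: C(7,6)·!1 = 7·0 = 0
  i=7: C(7,7)·!0 = 1·1 = 1
Total = 407.

407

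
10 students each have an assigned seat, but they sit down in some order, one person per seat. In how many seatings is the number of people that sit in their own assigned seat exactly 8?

Pick the 8 fixed positions: C(10,8) = 45 ways.
The remaining 2 must be deranged: !2 = 1.
Total: 45 × 1 = 45.

45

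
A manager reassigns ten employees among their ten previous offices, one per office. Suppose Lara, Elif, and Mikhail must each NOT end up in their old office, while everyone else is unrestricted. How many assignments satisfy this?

2656080

Inclusion-exclusion on the 3 forbidden self-matches:
Σ_{j=0}^{3} (-1)^j C(3,j)(10-j)!
= C(3,0)·10! - C(3,1)·9! + C(3,2)·8! - C(3,3)·7!
= 3628800 - 1088640 + 120960 - 5040
= 2656080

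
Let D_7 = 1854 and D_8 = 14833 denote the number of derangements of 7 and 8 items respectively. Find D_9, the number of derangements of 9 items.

133496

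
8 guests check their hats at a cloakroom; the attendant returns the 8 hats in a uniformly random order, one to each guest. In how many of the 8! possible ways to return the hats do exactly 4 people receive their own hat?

630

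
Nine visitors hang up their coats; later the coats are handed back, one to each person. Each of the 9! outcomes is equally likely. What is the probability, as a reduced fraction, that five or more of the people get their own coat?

Favorable outcomes: Σ_{i≥5} C(9,i)·!(9-i) = 126·9 + 84·2 + 36·1 + 9·0 + 1·1 = 1339.
Total outcomes: 9! = 362880.
Probability = 1339/362880 = 1339/362880.

1339/362880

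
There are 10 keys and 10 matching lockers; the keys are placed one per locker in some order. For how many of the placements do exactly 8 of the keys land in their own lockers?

45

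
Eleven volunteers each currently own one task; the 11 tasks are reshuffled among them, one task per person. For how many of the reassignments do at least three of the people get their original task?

3205379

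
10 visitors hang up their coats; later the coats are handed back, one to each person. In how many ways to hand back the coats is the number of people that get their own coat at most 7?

3628754

Sum C(10,i)·!(10-i) for i = 0..7:
  i=0: C(10,0)·!10 = 1·1334961 = 1334961
  i=1: C(10,1)·!9 = 10·133496 = 1334960
  i=2: C(10,2)·!8 = 45·14833 = 667485
  i=3: C(10,3)·!7 = 120·1854 = 222480
  i=4: C(10,4)·!6 = 210·265 = 55650
  i=5: C(10,5)·!5 = 252·44 = 11088
  i=6: C(10,6)·!4 = 210·9 = 1890
  i=7: C(10,7)·!3 = 120·2 = 240
Total = 3628754.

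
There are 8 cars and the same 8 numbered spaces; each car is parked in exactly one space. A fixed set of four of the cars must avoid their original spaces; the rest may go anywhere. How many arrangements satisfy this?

24024

Let A_j be the event that the j-th constrained one is fixed. By inclusion-exclusion over the 4 events:
Σ_{j=0}^{4} (-1)^j C(4,j)(8-j)!
= C(4,0)·8! - C(4,1)·7! + C(4,2)·6! - C(4,3)·5! + C(4,4)·4!
= 40320 - 20160 + 4320 - 480 + 24
= 24024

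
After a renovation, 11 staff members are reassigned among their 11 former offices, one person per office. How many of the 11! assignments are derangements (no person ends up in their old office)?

Recurrence: !11 = 10·(!10 + !9).
!11 = 10·(1334961 + 133496) = 10·1468457 = 14684570

14684570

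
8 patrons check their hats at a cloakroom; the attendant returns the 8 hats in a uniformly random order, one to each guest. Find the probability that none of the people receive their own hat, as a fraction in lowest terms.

Favorable outcomes: !8 = 14833.
Total outcomes: 8! = 40320.
Probability = 14833/40320 = 2119/5760.

2119/5760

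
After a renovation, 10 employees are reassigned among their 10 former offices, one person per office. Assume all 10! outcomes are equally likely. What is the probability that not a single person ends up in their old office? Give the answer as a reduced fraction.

Favorable outcomes: !10 = 1334961.
Total outcomes: 10! = 3628800.
Probability = 1334961/3628800 = 16481/44800.

16481/44800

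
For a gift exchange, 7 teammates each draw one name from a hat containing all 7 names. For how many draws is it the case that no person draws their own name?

1854

The subfactorial !7 = [7!/e] (nearest integer).
7! = 5040, and 5040/e ≈ 1854.11, so !7 = 1854.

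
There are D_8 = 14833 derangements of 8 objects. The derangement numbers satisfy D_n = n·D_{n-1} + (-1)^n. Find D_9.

133496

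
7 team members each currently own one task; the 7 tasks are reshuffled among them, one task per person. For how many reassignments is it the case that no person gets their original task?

Recurrence: !7 = 7·!6 + (-1)^7.
!7 = 7·265 - 1 = 1854

1854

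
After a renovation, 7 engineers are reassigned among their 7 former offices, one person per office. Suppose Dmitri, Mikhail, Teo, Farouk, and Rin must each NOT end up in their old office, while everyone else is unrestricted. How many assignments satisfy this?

Inclusion-exclusion on the 5 forbidden self-matches:
Σ_{j=0}^{5} (-1)^j C(5,j)(7-j)!
= C(5,0)·7! - C(5,1)·6! + C(5,2)·5! - C(5,3)·4! + C(5,4)·3! - C(5,5)·2!
= 5040 - 3600 + 1200 - 240 + 30 - 2
= 2428

2428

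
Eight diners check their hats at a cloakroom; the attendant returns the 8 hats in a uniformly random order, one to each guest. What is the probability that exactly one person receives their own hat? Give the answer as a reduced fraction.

Favorable outcomes: C(8,1)·!7 = 8·1854 = 14832.
Total outcomes: 8! = 40320.
Probability = 14832/40320 = 103/280.

103/280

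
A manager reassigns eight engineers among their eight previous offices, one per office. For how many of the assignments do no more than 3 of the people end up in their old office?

39549

Sum C(8,i)·!(8-i) for i = 0..3:
  i=0: C(8,0)·!8 = 1·14833 = 14833
  i=1: C(8,1)·!7 = 8·1854 = 14832
  i=2: C(8,2)·!6 = 28·265 = 7420
  i=3: C(8,3)·!5 = 56·44 = 2464
Total = 39549.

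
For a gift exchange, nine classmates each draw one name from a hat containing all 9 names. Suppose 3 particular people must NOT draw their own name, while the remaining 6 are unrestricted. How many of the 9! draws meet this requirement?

256320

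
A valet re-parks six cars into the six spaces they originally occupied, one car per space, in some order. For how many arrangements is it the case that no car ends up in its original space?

265

!6 = 6! · Σ_{k=0}^{6} (-1)^k/k!
= 6! - 6!/1! + 6!/2! - 6!/3! + 6!/4! - 6!/5! + 6!/6!
= 720 - 720 + 360 - 120 + 30 - 6 + 1
= 265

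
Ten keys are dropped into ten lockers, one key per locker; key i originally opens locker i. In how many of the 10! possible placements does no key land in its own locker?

1334961

Recurrence: !10 = 9·(!9 + !8).
!10 = 9·(133496 + 14833) = 9·148329 = 1334961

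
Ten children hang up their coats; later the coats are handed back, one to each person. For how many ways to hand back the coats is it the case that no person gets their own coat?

The number of derangements of 10 is !10 = Σ_{k=0}^{10} (-1)^k·10!/k!
= 10! - 10!/1! + 10!/2! - 10!/3! + 10!/4! - 10!/5! + 10!/6! - 10!/7! + 10!/8! - 10!/9! + 10!/10!
= 3628800 - 3628800 + 1814400 - 604800 + 151200 - 30240 + 5040 - 720 + 90 - 10 + 1
= 1334961

1334961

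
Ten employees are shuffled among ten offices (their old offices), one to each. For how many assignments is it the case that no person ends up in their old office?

!10 = 10! · Σ_{k=0}^{10} (-1)^k/k!
= 10! - 10!/1! + 10!/2! - 10!/3! + 10!/4! - 10!/5! + 10!/6! - 10!/7! + 10!/8! - 10!/9! + 10!/10!
= 3628800 - 3628800 + 1814400 - 604800 + 151200 - 30240 + 5040 - 720 + 90 - 10 + 1
= 1334961

1334961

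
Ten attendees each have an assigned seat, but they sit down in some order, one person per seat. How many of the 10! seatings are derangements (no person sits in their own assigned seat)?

1334961

!10 is the nearest integer to 10!/e.
10! = 3628800, and 3628800/e ≈ 1334960.92, so !10 = 1334961.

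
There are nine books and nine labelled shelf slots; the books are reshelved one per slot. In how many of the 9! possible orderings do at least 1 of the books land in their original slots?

229384

Sum C(9,i)·!(9-i) for i = 1..9:
  i=1: C(9,1)·!8 = 9·14833 = 133497
  i=2: C(9,2)·!7 = 36·1854 = 66744
  i=3: C(9,3)·!6 = 84·265 = 22260
  i=4: C(9,4)·!5 = 126·44 = 5544
  i=5: C(9,5)·!4 = 126·9 = 1134
  i=6: C(9,6)·!3 = 84·2 = 168
  i=7: C(9,7)·!2 = 36·1 = 36
  i=8: C(9,8)·!1 = 9·0 = 0
  i=9: C(9,9)·!0 = 1·1 = 1
Total = 229384.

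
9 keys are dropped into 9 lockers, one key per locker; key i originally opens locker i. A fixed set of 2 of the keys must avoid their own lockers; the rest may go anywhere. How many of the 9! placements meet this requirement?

Let A_j be the event that the j-th constrained one is fixed. By inclusion-exclusion over the 2 events:
Σ_{j=0}^{2} (-1)^j C(2,j)(9-j)!
= C(2,0)·9! - C(2,1)·8! + C(2,2)·7!
= 362880 - 80640 + 5040
= 287280

287280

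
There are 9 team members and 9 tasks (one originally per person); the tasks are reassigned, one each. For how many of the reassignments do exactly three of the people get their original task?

22260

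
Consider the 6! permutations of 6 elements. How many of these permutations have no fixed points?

!6 = 6! · Σ_{k=0}^{6} (-1)^k/k!
= 6! - 6!/1! + 6!/2! - 6!/3! + 6!/4! - 6!/5! + 6!/6!
= 720 - 720 + 360 - 120 + 30 - 6 + 1
= 265

265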